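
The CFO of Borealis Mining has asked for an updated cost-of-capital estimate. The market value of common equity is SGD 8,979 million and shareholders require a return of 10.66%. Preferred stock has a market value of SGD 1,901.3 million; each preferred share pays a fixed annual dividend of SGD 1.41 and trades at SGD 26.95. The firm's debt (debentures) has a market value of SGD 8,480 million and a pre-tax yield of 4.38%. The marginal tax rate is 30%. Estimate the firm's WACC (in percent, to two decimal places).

6.80%

Cost of preferred: Rp = 1.41 / 26.95 = 5.2319%.
Total capital V = 8979 + 1901.3 + 8480 = 19360.3.
Equity: weight = 8979/19360.3 = 0.4638; cost = 10.66%.
Preferred: weight = 1901.3/19360.3 = 0.0982; cost = 5.2319%.
Debentures: weight = 8480/19360.3 = 0.4380; after-tax cost = 4.38% × (1 − 30%) = 3.0660%.
WACC = 0.4638 × 10.6600% + 0.0982 × 5.2319% + 0.4380 × 3.0660% = 6.8007%.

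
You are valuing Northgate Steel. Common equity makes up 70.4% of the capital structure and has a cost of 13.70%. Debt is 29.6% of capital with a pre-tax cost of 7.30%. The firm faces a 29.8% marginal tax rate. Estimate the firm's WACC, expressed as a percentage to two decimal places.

After-tax cost of debt = 7.3% × (1 − 29.8%) = 5.1246%.
WACC = 0.704 × 13.7000% + 0.296 × 5.1246% = 11.1617%.

11.16%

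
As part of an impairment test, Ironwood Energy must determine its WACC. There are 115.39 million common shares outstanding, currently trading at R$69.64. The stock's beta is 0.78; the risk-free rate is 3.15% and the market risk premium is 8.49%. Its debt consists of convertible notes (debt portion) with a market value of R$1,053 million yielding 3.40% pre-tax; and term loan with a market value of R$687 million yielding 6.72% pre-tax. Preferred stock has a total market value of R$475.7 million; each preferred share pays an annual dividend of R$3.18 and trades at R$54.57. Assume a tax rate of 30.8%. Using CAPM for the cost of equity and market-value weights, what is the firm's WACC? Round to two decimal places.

Cost of equity via CAPM: Re = 3.15% + 0.78 × 8.49% = 9.7722%.
Cost of preferred: Rp = 3.18 / 54.57 = 5.8274%.
Market value of equity E = 69.64 × 115.39m = 8035.7596m.
Total capital V = 8035.7596 + 475.7 + 1053 + 687 = 10251.4596.
Equity: weight = 8035.7596/10251.4596 = 0.7839; cost = 9.7722%.
Preferred: weight = 475.7/10251.4596 = 0.0464; cost = 5.8274%.
Convertible notes (debt portion): weight = 1053/10251.4596 = 0.1027; after-tax cost = 3.4% × (1 − 30.8%) = 2.3528%.
Term loan: weight = 687/10251.4596 = 0.0670; after-tax cost = 6.72% × (1 − 30.8%) = 4.6502%.
WACC = 0.7839 × 9.7722% + 0.0464 × 5.8274% + 0.1027 × 2.3528% + 0.0670 × 4.6502% = 8.4838%.

8.48%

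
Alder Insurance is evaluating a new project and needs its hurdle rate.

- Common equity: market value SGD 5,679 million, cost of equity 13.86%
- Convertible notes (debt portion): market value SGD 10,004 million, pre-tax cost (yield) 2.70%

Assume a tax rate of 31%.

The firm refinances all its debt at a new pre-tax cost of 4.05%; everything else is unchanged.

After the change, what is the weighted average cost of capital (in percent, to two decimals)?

6.80%

After the change:
Total capital V = 5679 + 10004 = 15683.
Equity: weight = 5679/15683 = 0.3621; cost = 13.86%.
Convertible notes (debt portion): weight = 10004/15683 = 0.6379; after-tax cost = 4.05% × (1 − 31%) = 2.7945%.
WACC = 0.3621 × 13.8600% + 0.6379 × 2.7945% = 6.8014%.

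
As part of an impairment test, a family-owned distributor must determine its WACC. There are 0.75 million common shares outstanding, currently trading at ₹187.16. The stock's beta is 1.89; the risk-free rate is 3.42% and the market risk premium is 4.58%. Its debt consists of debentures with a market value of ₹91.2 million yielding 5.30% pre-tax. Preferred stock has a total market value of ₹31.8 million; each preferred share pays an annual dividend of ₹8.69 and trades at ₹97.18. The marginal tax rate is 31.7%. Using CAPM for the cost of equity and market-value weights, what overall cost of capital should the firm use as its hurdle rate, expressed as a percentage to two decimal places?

8.77%

Cost of equity via CAPM: Re = 3.42% + 1.89 × 4.58% = 12.0762%.
Cost of preferred: Rp = 8.69 / 97.18 = 8.9422%.
Market value of equity E = 187.16 × 0.75m = 140.37m.
Total capital V = 140.37 + 31.8 + 91.2 = 263.37.
Equity: weight = 140.37/263.37 = 0.5330; cost = 12.0762%.
Preferred: weight = 31.8/263.37 = 0.1207; cost = 8.9422%.
Debentures: weight = 91.2/263.37 = 0.3463; after-tax cost = 5.3% × (1 − 31.7%) = 3.6199%.
WACC = 0.5330 × 12.0762% + 0.1207 × 8.9422% + 0.3463 × 3.6199% = 8.7695%.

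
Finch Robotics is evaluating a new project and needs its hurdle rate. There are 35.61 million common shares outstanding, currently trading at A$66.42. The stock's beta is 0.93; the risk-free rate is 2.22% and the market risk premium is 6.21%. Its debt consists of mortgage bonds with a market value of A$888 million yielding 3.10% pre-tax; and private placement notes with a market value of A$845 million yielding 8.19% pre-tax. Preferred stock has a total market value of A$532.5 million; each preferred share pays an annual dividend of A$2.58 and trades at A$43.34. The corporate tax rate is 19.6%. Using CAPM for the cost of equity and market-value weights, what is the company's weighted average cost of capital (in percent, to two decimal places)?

Cost of equity via CAPM: Re = 2.22% + 0.93 × 6.21% = 7.9953%.
Cost of preferred: Rp = 2.58 / 43.34 = 5.9529%.
Market value of equity E = 66.42 × 35.61m = 2365.2162m.
Total capital V = 2365.2162 + 532.5 + 888 + 845 = 4630.7162.
Equity: weight = 2365.2162/4630.7162 = 0.5108; cost = 7.9953%.
Preferred: weight = 532.5/4630.7162 = 0.1150; cost = 5.9529%.
Mortgage bonds: weight = 888/4630.7162 = 0.1918; after-tax cost = 3.1% × (1 − 19.6%) = 2.4924%.
Private placement notes: weight = 845/4630.7162 = 0.1825; after-tax cost = 8.19% × (1 − 19.6%) = 6.5848%.
WACC = 0.5108 × 7.9953% + 0.1150 × 5.9529% + 0.1918 × 2.4924% + 0.1825 × 6.5848% = 6.4478%.

6.45%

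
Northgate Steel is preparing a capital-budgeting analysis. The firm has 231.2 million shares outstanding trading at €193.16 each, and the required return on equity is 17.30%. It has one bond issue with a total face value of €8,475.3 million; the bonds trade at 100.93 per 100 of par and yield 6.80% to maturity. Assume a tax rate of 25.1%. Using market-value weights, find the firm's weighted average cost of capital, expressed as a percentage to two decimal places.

Market value of equity E = 193.16 × 231.2m = 44658.592m. Market value of debt D = 8475.3m × 100.93/100 = 8554.12029m.
Total capital V = 44658.592 + 8554.12029 = 53212.71229.
Equity: weight = 44658.592/53212.71229 = 0.8392; cost = 17.3%.
Bonds outstanding: weight = 8554.12029/53212.71229 = 0.1608; after-tax cost = 6.8% × (1 − 25.1%) = 5.0932%.
WACC = 0.8392 × 17.3000% + 0.1608 × 5.0932% = 15.3377%.

15.34%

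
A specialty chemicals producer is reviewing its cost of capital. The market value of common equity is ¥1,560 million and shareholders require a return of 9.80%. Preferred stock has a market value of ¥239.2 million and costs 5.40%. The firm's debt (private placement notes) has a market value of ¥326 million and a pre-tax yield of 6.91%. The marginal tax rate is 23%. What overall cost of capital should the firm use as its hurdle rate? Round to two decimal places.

Total capital V = 1560 + 239.2 + 326 = 2125.2.
Equity: weight = 1560/2125.2 = 0.7340; cost = 9.8%.
Preferred: weight = 239.2/2125.2 = 0.1126; cost = 5.4%.
Private placement notes: weight = 326/2125.2 = 0.1534; after-tax cost = 6.91% × (1 − 23%) = 5.3207%.
WACC = 0.7340 × 9.8000% + 0.1126 × 5.4000% + 0.1534 × 5.3207% = 8.6176%.

8.62%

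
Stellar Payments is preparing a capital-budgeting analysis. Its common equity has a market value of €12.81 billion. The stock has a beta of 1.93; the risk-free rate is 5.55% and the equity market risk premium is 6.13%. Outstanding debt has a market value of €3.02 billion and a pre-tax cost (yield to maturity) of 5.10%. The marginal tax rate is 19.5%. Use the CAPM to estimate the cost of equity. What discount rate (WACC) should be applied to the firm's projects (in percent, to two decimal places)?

14.85%

Cost of equity via CAPM: Re = 5.55% + 1.93 × 6.13% = 17.3809%.
Total capital V = 12.81 + 3.02 = 15.83.
Equity: weight = 12.81/15.83 = 0.8092; cost = 17.3809%.
Debt: weight = 3.02/15.83 = 0.1908; after-tax cost = 5.1% × (1 − 19.5%) = 4.1055%.
WACC = 0.8092 × 17.3809% + 0.1908 × 4.1055% = 14.8483%.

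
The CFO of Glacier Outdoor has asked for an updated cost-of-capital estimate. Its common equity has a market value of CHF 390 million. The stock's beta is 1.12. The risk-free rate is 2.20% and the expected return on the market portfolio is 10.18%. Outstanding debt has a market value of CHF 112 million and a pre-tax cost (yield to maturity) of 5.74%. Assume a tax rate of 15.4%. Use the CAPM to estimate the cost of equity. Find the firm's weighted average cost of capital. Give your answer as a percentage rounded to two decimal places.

Market risk premium = 10.18% − 2.2% = 7.98%.
Cost of equity via CAPM: Re = 2.2% + 1.12 × 7.98% = 11.1376%.
Total capital V = 390 + 112 = 502.
Equity: weight = 390/502 = 0.7769; cost = 11.1376%.
Debt: weight = 112/502 = 0.2231; after-tax cost = 5.74% × (1 − 15.4%) = 4.8560%.
WACC = 0.7769 × 11.1376% + 0.2231 × 4.8560% = 9.7361%.

9.74%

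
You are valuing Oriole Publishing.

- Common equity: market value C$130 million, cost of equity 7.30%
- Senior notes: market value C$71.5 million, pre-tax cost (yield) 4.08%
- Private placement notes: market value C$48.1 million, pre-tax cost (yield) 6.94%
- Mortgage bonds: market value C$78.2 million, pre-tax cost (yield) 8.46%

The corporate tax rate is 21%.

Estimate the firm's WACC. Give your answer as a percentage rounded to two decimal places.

Total capital V = 130 + 71.5 + 48.1 + 78.2 = 327.8.
Equity: weight = 130/327.8 = 0.3966; cost = 7.3%.
Senior notes: weight = 71.5/327.8 = 0.2181; after-tax cost = 4.08% × (1 − 21%) = 3.2232%.
Private placement notes: weight = 48.1/327.8 = 0.1467; after-tax cost = 6.94% × (1 − 21%) = 5.4826%.
Mortgage bonds: weight = 78.2/327.8 = 0.2386; after-tax cost = 8.46% × (1 − 21%) = 6.6834%.
WACC = 0.3966 × 7.3000% + 0.2181 × 3.2232% + 0.1467 × 5.4826% + 0.2386 × 6.6834% = 5.9970%.

6.00%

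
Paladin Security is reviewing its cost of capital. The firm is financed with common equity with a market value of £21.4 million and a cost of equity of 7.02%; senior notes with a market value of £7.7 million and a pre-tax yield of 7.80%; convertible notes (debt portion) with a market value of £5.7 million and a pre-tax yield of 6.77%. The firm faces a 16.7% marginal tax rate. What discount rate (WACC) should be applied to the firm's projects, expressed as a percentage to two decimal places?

6.68%

Total capital V = 21.4 + 7.7 + 5.7 = 34.8.
Equity: weight = 21.4/34.8 = 0.6149; cost = 7.02%.
Senior notes: weight = 7.7/34.8 = 0.2213; after-tax cost = 7.8% × (1 − 16.7%) = 6.4974%.
Convertible notes (debt portion): weight = 5.7/34.8 = 0.1638; after-tax cost = 6.77% × (1 − 16.7%) = 5.6394%.
WACC = 0.6149 × 7.0200% + 0.2213 × 6.4974% + 0.1638 × 5.6394% = 6.6782%.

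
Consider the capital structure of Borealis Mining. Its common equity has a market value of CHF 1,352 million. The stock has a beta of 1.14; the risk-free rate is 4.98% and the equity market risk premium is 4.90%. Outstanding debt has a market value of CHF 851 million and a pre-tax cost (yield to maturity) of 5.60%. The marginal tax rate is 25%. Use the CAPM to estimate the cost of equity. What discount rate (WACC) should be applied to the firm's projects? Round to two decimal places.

Cost of equity via CAPM: Re = 4.98% + 1.14 × 4.9% = 10.5660%.
Total capital V = 1352 + 851 = 2203.
Equity: weight = 1352/2203 = 0.6137; cost = 10.566%.
Debt: weight = 851/2203 = 0.3863; after-tax cost = 5.6% × (1 − 25%) = 4.2000%.
WACC = 0.6137 × 10.5660% + 0.3863 × 4.2000% = 8.1069%.

8.11%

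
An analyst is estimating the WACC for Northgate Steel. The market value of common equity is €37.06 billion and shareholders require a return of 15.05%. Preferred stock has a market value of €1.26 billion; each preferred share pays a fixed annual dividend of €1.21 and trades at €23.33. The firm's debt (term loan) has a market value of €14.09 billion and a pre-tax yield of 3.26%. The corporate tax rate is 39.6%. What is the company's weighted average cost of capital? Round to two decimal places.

11.30%

Cost of preferred: Rp = 1.21 / 23.33 = 5.1865%.
Total capital V = 37.06 + 1.26 + 14.09 = 52.41.
Equity: weight = 37.06/52.41 = 0.7071; cost = 15.05%.
Preferred: weight = 1.26/52.41 = 0.0240; cost = 5.1865%.
Term loan: weight = 14.09/52.41 = 0.2688; after-tax cost = 3.26% × (1 − 39.6%) = 1.9690%.
WACC = 0.7071 × 15.0500% + 0.0240 × 5.1865% + 0.2688 × 1.9690% = 11.2962%.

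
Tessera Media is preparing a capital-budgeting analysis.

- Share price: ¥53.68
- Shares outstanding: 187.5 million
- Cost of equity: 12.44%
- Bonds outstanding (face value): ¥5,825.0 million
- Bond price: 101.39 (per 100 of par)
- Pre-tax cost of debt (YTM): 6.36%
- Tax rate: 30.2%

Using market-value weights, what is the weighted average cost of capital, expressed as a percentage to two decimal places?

Market value of equity E = 53.68 × 187.5m = 10065m. Market value of debt D = 5825m × 101.39/100 = 5905.9675m.
Total capital V = 10065 + 5905.9675 = 15970.9675.
Equity: weight = 10065/15970.9675 = 0.6302; cost = 12.44%.
Bonds outstanding: weight = 5905.9675/15970.9675 = 0.3698; after-tax cost = 6.36% × (1 − 30.2%) = 4.4393%.
WACC = 0.6302 × 12.4400% + 0.3698 × 4.4393% = 9.4814%.

9.48%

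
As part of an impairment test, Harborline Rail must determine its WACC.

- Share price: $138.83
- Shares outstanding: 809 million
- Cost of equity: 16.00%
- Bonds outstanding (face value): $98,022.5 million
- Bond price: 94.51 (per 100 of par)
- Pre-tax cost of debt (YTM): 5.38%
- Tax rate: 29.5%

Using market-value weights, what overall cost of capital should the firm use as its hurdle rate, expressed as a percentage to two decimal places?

Market value of equity E = 138.83 × 809m = 112313.47m. Market value of debt D = 98022.5m × 94.51/100 = 92641.06475m.
Total capital V = 112313.47 + 92641.06475 = 204954.53475.
Equity: weight = 112313.47/204954.53475 = 0.5480; cost = 16%.
Bonds outstanding: weight = 92641.06475/204954.53475 = 0.4520; after-tax cost = 5.38% × (1 − 29.5%) = 3.7929%.
WACC = 0.5480 × 16.0000% + 0.4520 × 3.7929% = 10.4823%.

10.48%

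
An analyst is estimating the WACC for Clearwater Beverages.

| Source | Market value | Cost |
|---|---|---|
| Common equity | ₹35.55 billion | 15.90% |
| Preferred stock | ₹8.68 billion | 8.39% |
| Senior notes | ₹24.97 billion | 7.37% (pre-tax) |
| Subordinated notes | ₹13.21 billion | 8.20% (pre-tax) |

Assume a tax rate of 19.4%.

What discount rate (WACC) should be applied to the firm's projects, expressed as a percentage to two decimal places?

Total capital V = 35.55 + 8.68 + 24.97 + 13.21 = 82.41.
Equity: weight = 35.55/82.41 = 0.4314; cost = 15.9%.
Preferred: weight = 8.68/82.41 = 0.1053; cost = 8.39%.
Senior notes: weight = 24.97/82.41 = 0.3030; after-tax cost = 7.37% × (1 − 19.4%) = 5.9402%.
Subordinated notes: weight = 13.21/82.41 = 0.1603; after-tax cost = 8.2% × (1 − 19.4%) = 6.6092%.
WACC = 0.4314 × 15.9000% + 0.1053 × 8.3900% + 0.3030 × 5.9402% + 0.1603 × 6.6092% = 10.6019%.

10.60%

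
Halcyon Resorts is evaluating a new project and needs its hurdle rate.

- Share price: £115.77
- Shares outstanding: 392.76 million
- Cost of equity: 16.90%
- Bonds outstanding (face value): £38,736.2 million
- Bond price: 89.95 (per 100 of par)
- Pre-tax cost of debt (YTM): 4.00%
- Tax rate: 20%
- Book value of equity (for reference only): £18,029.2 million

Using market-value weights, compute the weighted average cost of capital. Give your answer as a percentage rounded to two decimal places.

10.96%

Market value of equity E = 115.77 × 392.76m = 45469.8252m. Market value of debt D = 38736.2m × 89.95/100 = 34843.2119m.
Total capital V = 45469.8252 + 34843.2119 = 80313.0371.
Equity: weight = 45469.8252/80313.0371 = 0.5662; cost = 16.9%.
Bonds outstanding: weight = 34843.2119/80313.0371 = 0.4338; after-tax cost = 4% × (1 − 20%) = 3.2000%.
WACC = 0.5662 × 16.9000% + 0.4338 × 3.2000% = 10.9564%.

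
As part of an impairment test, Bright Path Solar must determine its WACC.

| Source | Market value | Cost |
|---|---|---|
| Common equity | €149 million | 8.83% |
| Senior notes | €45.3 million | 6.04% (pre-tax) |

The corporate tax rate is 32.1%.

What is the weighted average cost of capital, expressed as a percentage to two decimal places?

7.73%

Total capital V = 149 + 45.3 = 194.3.
Equity: weight = 149/194.3 = 0.7669; cost = 8.83%.
Senior notes: weight = 45.3/194.3 = 0.2331; after-tax cost = 6.04% × (1 − 32.1%) = 4.1012%.
WACC = 0.7669 × 8.8300% + 0.2331 × 4.1012% = 7.7275%.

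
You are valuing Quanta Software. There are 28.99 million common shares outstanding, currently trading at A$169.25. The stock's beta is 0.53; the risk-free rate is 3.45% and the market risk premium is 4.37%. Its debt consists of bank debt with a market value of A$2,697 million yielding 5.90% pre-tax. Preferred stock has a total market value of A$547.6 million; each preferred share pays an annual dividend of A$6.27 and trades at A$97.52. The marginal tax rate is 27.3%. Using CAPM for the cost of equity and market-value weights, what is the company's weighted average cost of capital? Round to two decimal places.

Cost of equity via CAPM: Re = 3.45% + 0.53 × 4.37% = 5.7661%.
Cost of preferred: Rp = 6.27 / 97.52 = 6.4295%.
Market value of equity E = 169.25 × 28.99m = 4906.5575m.
Total capital V = 4906.5575 + 547.6 + 2697 = 8151.1575.
Equity: weight = 4906.5575/8151.1575 = 0.6019; cost = 5.7661%.
Preferred: weight = 547.6/8151.1575 = 0.0672; cost = 6.4295%.
Bank debt: weight = 2697/8151.1575 = 0.3309; after-tax cost = 5.9% × (1 − 27.3%) = 4.2893%.
WACC = 0.6019 × 5.7661% + 0.0672 × 6.4295% + 0.3309 × 4.2893% = 5.3220%.

5.32%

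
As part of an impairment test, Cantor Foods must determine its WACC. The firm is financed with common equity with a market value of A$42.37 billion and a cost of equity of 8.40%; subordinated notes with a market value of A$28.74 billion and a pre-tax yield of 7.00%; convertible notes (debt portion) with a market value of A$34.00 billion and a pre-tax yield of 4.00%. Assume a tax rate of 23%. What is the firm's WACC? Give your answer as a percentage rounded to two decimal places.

5.86%

Total capital V = 42.37 + 28.74 + 34 = 105.11.
Equity: weight = 42.37/105.11 = 0.4031; cost = 8.4%.
Subordinated notes: weight = 28.74/105.11 = 0.2734; after-tax cost = 7% × (1 − 23%) = 5.3900%.
Convertible notes (debt portion): weight = 34/105.11 = 0.3235; after-tax cost = 4% × (1 − 23%) = 3.0800%.
WACC = 0.4031 × 8.4000% + 0.2734 × 5.3900% + 0.3235 × 3.0800% = 5.8561%.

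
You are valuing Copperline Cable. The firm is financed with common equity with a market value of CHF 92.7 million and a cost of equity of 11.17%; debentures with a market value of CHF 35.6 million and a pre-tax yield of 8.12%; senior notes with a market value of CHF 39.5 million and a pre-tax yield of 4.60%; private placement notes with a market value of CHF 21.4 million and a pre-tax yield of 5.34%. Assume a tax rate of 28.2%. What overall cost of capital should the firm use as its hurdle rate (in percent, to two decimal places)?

Total capital V = 92.7 + 35.6 + 39.5 + 21.4 = 189.2.
Equity: weight = 92.7/189.2 = 0.4900; cost = 11.17%.
Debentures: weight = 35.6/189.2 = 0.1882; after-tax cost = 8.12% × (1 − 28.2%) = 5.8302%.
Senior notes: weight = 39.5/189.2 = 0.2088; after-tax cost = 4.6% × (1 − 28.2%) = 3.3028%.
Private placement notes: weight = 21.4/189.2 = 0.1131; after-tax cost = 5.34% × (1 − 28.2%) = 3.8341%.
WACC = 0.4900 × 11.1700% + 0.1882 × 5.8302% + 0.2088 × 3.3028% + 0.1131 × 3.8341% = 7.6930%.

7.69%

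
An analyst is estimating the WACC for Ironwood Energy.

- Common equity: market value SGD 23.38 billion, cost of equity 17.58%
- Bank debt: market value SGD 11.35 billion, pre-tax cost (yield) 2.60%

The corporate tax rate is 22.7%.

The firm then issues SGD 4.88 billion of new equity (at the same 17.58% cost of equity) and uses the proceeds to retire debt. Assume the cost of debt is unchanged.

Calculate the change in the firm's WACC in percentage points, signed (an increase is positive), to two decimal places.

Current WACC:
Total capital V = 23.38 + 11.35 = 34.73.
Equity: weight = 23.38/34.73 = 0.6732; cost = 17.58%.
Bank debt: weight = 11.35/34.73 = 0.3268; after-tax cost = 2.6% × (1 − 22.7%) = 2.0098%.
WACC = 0.6732 × 17.5800% + 0.3268 × 2.0098% = 12.4916%.
After the change:
Total capital V = 28.26 + 6.47 = 34.73.
Equity: weight = 28.26/34.73 = 0.8137; cost = 17.58%.
Bank debt: weight = 6.47/34.73 = 0.1863; after-tax cost = 2.6% × (1 − 22.7%) = 2.0098%.
WACC = 0.8137 × 17.5800% + 0.1863 × 2.0098% = 14.6794%.
Change in WACC = 14.6794% − 12.4916% = 2.1878 pp.

+2.19 pp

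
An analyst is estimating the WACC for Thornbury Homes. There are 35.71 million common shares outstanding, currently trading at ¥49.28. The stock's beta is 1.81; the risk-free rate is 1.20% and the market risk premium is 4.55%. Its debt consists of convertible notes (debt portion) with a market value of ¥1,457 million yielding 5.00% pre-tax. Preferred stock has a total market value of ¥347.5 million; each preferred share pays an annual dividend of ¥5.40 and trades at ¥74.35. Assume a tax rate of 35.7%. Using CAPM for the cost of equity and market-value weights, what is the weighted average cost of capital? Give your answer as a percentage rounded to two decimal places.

Cost of equity via CAPM: Re = 1.2% + 1.81 × 4.55% = 9.4355%.
Cost of preferred: Rp = 5.4 / 74.35 = 7.2629%.
Market value of equity E = 49.28 × 35.71m = 1759.7888m.
Total capital V = 1759.7888 + 347.5 + 1457 = 3564.2888.
Equity: weight = 1759.7888/3564.2888 = 0.4937; cost = 9.4355%.
Preferred: weight = 347.5/3564.2888 = 0.0975; cost = 7.2629%.
Convertible notes (debt portion): weight = 1457/3564.2888 = 0.4088; after-tax cost = 5% × (1 − 35.7%) = 3.2150%.
WACC = 0.4937 × 9.4355% + 0.0975 × 7.2629% + 0.4088 × 3.2150% = 6.6809%.

6.68%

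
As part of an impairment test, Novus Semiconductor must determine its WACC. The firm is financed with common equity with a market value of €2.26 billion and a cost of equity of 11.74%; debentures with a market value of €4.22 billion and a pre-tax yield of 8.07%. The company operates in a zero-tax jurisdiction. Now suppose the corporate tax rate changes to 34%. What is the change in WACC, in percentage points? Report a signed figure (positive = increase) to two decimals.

Current WACC:
Total capital V = 2.26 + 4.22 = 6.48.
Equity: weight = 2.26/6.48 = 0.3488; cost = 11.74%.
Debentures: weight = 4.22/6.48 = 0.6512; after-tax cost = 8.07% × (1 − 0%) = 8.0700%.
WACC = 0.3488 × 11.7400% + 0.6512 × 8.0700% = 9.3500%.
After the change:
Total capital V = 2.26 + 4.22 = 6.48.
Equity: weight = 2.26/6.48 = 0.3488; cost = 11.74%.
Debentures: weight = 4.22/6.48 = 0.6512; after-tax cost = 8.07% × (1 − 34%) = 5.3262%.
WACC = 0.3488 × 11.7400% + 0.6512 × 5.3262% = 7.5631%.
Change in WACC = 7.5631% − 9.3500% = -1.7869 pp.

-1.79 pp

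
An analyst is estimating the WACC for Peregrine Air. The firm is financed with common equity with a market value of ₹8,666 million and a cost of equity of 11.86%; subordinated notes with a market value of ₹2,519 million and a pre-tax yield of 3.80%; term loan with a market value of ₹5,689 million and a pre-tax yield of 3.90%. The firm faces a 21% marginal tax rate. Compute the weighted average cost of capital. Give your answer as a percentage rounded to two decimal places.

Total capital V = 8666 + 2519 + 5689 = 16874.
Equity: weight = 8666/16874 = 0.5136; cost = 11.86%.
Subordinated notes: weight = 2519/16874 = 0.1493; after-tax cost = 3.8% × (1 − 21%) = 3.0020%.
Term loan: weight = 5689/16874 = 0.3371; after-tax cost = 3.9% × (1 − 21%) = 3.0810%.
WACC = 0.5136 × 11.8600% + 0.1493 × 3.0020% + 0.3371 × 3.0810% = 7.5778%.

7.58%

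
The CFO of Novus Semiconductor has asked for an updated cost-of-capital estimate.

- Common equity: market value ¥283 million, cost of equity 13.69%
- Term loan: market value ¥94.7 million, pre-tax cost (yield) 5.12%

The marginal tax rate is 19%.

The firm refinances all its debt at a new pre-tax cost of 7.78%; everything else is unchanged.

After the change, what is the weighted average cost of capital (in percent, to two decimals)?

After the change:
Total capital V = 283 + 94.7 = 377.7.
Equity: weight = 283/377.7 = 0.7493; cost = 13.69%.
Term loan: weight = 94.7/377.7 = 0.2507; after-tax cost = 7.78% × (1 − 19%) = 6.3018%.
WACC = 0.7493 × 13.6900% + 0.2507 × 6.3018% = 11.8376%.

11.84%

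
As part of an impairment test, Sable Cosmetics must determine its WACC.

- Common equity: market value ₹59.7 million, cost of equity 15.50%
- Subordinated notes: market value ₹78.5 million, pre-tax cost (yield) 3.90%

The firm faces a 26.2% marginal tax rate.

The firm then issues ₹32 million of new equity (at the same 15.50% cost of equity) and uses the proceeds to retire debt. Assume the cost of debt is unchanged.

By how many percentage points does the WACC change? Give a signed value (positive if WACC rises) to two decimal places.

+2.92 pp

Current WACC:
Total capital V = 59.7 + 78.5 = 138.2.
Equity: weight = 59.7/138.2 = 0.4320; cost = 15.5%.
Subordinated notes: weight = 78.5/138.2 = 0.5680; after-tax cost = 3.9% × (1 − 26.2%) = 2.8782%.
WACC = 0.4320 × 15.5000% + 0.5680 × 2.8782% = 8.3306%.
After the change:
Total capital V = 91.7 + 46.5 = 138.2.
Equity: weight = 91.7/138.2 = 0.6635; cost = 15.5%.
Subordinated notes: weight = 46.5/138.2 = 0.3365; after-tax cost = 3.9% × (1 − 26.2%) = 2.8782%.
WACC = 0.6635 × 15.5000% + 0.3365 × 2.8782% = 11.2532%.
Change in WACC = 11.2532% − 8.3306% = 2.9226 pp.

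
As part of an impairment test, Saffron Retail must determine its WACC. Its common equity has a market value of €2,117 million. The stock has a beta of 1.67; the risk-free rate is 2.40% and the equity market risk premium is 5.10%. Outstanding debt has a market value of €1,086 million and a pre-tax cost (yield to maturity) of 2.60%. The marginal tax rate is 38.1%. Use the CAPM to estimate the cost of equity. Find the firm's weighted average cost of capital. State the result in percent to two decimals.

Cost of equity via CAPM: Re = 2.4% + 1.67 × 5.1% = 10.9170%.
Total capital V = 2117 + 1086 = 3203.
Equity: weight = 2117/3203 = 0.6609; cost = 10.917%.
Debt: weight = 1086/3203 = 0.3391; after-tax cost = 2.6% × (1 − 38.1%) = 1.6094%.
WACC = 0.6609 × 10.9170% + 0.3391 × 1.6094% = 7.7612%.

7.76%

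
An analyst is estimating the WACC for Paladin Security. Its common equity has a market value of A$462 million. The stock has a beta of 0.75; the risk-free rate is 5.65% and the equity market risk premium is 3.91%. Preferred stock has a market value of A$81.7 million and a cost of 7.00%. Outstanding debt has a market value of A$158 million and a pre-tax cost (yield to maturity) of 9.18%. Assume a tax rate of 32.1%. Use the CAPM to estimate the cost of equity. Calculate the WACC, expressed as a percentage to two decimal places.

7.87%

Cost of equity via CAPM: Re = 5.65% + 0.75 × 3.91% = 8.5825%.
Total capital V = 462 + 81.7 + 158 = 701.7.
Equity: weight = 462/701.7 = 0.6584; cost = 8.5825%.
Preferred: weight = 81.7/701.7 = 0.1164; cost = 7%.
Debt: weight = 158/701.7 = 0.2252; after-tax cost = 9.18% × (1 − 32.1%) = 6.2332%.
WACC = 0.6584 × 8.5825% + 0.1164 × 7.0000% + 0.2252 × 6.2332% = 7.8693%.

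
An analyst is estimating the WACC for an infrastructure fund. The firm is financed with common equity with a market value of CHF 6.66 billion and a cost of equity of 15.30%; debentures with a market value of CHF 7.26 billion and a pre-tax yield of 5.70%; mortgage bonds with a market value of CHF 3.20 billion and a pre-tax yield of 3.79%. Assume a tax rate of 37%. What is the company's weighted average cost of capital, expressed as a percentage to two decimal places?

7.92%

Total capital V = 6.66 + 7.26 + 3.2 = 17.12.
Equity: weight = 6.66/17.12 = 0.3890; cost = 15.3%.
Debentures: weight = 7.26/17.12 = 0.4241; after-tax cost = 5.7% × (1 − 37%) = 3.5910%.
Mortgage bonds: weight = 3.2/17.12 = 0.1869; after-tax cost = 3.79% × (1 − 37%) = 2.3877%.
WACC = 0.3890 × 15.3000% + 0.4241 × 3.5910% + 0.1869 × 2.3877% = 7.9211%.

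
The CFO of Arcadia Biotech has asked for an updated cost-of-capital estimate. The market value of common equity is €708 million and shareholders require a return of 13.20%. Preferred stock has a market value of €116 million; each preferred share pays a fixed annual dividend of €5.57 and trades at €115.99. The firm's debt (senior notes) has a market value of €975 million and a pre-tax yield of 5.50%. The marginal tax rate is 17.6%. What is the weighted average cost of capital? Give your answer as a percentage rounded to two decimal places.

Cost of preferred: Rp = 5.57 / 115.99 = 4.8021%.
Total capital V = 708 + 116 + 975 = 1799.
Equity: weight = 708/1799 = 0.3936; cost = 13.2%.
Preferred: weight = 116/1799 = 0.0645; cost = 4.8021%.
Senior notes: weight = 975/1799 = 0.5420; after-tax cost = 5.5% × (1 − 17.6%) = 4.5320%.
WACC = 0.3936 × 13.2000% + 0.0645 × 4.8021% + 0.5420 × 4.5320% = 7.9607%.

7.96%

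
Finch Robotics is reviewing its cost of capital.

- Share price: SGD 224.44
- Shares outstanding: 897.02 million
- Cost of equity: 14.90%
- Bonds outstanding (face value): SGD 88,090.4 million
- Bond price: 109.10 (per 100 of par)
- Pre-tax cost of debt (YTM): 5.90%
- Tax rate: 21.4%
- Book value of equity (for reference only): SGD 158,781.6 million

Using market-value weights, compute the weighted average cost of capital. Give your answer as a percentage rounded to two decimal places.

Market value of equity E = 224.44 × 897.02m = 201327.1688m. Market value of debt D = 88090.4m × 109.1/100 = 96106.6264m.
Total capital V = 201327.1688 + 96106.6264 = 297433.7952.
Equity: weight = 201327.1688/297433.7952 = 0.6769; cost = 14.9%.
Bonds outstanding: weight = 96106.6264/297433.7952 = 0.3231; after-tax cost = 5.9% × (1 − 21.4%) = 4.6374%.
WACC = 0.6769 × 14.9000% + 0.3231 × 4.6374% = 11.5840%.

11.58%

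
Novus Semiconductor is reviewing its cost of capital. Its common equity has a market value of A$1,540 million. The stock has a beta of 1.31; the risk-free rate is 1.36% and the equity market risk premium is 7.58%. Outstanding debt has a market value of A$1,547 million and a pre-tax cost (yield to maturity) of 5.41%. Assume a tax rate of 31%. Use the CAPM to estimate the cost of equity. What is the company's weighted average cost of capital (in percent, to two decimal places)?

7.50%

Cost of equity via CAPM: Re = 1.36% + 1.31 × 7.58% = 11.2898%.
Total capital V = 1540 + 1547 = 3087.
Equity: weight = 1540/3087 = 0.4989; cost = 11.2898%.
Debt: weight = 1547/3087 = 0.5011; after-tax cost = 5.41% × (1 − 31%) = 3.7329%.
WACC = 0.4989 × 11.2898% + 0.5011 × 3.7329% = 7.5028%.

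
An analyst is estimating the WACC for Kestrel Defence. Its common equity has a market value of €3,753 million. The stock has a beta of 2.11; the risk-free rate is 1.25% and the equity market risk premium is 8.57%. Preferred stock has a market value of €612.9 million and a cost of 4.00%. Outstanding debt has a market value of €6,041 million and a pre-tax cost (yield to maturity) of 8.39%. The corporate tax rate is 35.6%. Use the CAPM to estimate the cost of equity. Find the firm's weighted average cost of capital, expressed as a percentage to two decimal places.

10.34%

Cost of equity via CAPM: Re = 1.25% + 2.11 × 8.57% = 19.3327%.
Total capital V = 3753 + 612.9 + 6041 = 10406.9.
Equity: weight = 3753/10406.9 = 0.3606; cost = 19.3327%.
Preferred: weight = 612.9/10406.9 = 0.0589; cost = 4%.
Debt: weight = 6041/10406.9 = 0.5805; after-tax cost = 8.39% × (1 − 35.6%) = 5.4032%.
WACC = 0.3606 × 19.3327% + 0.0589 × 4.0000% + 0.5805 × 5.4032% = 10.3439%.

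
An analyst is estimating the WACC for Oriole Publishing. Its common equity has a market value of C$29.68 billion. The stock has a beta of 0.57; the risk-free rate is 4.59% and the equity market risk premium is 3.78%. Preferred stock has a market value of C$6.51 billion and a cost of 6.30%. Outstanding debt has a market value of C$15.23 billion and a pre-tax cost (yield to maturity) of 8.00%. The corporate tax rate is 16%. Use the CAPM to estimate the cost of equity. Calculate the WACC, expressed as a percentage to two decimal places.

6.68%

Cost of equity via CAPM: Re = 4.59% + 0.57 × 3.78% = 6.7446%.
Total capital V = 29.68 + 6.51 + 15.23 = 51.42.
Equity: weight = 29.68/51.42 = 0.5772; cost = 6.7446%.
Preferred: weight = 6.51/51.42 = 0.1266; cost = 6.3%.
Debt: weight = 15.23/51.42 = 0.2962; after-tax cost = 8% × (1 − 16%) = 6.7200%.
WACC = 0.5772 × 6.7446% + 0.1266 × 6.3000% + 0.2962 × 6.7200% = 6.6810%.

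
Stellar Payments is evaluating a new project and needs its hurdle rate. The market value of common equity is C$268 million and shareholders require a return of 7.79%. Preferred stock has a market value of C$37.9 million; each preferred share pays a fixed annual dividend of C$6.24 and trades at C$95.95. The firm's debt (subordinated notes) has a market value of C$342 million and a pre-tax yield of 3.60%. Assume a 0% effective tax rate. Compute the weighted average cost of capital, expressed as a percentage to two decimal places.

Cost of preferred: Rp = 6.24 / 95.95 = 6.5034%.
Total capital V = 268 + 37.9 + 342 = 647.9.
Equity: weight = 268/647.9 = 0.4136; cost = 7.79%.
Preferred: weight = 37.9/647.9 = 0.0585; cost = 6.5034%.
Subordinated notes: weight = 342/647.9 = 0.5279; after-tax cost = 3.6% × (1 − 0%) = 3.6000%.
WACC = 0.4136 × 7.7900% + 0.0585 × 6.5034% + 0.5279 × 3.6000% = 5.5030%.

5.50%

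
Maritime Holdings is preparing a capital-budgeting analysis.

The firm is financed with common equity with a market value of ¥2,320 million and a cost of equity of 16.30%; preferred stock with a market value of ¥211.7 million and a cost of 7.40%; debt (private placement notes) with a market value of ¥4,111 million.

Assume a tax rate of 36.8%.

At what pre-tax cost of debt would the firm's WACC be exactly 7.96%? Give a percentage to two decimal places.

Total capital V = 2320 + 211.7 + 4111 = 6642.7.
Equity weight = 2320/6642.7 = 0.3493.
Preferred weight = 211.7/6642.7 = 0.0319.
Private placement notes weight = 4111/6642.7 = 0.6189.
Equity contribution = 0.3493 × 16.3% = 5.6929%.
Preferred contribution = 0.0319 × 7.4% = 0.2358%.
Remaining for debt = 7.96% − 5.9287% = 2.0313%.
Rd × (1 − 36.8%) × 0.6189 = 2.0313%  ⇒  Rd = 5.1934%.

5.19%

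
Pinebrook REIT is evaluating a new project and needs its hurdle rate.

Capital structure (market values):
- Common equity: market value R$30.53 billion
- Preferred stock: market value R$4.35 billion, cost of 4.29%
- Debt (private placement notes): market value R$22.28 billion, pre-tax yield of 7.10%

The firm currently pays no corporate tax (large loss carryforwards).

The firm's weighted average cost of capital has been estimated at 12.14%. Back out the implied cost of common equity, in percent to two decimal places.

16.94%

Total capital V = 30.53 + 4.35 + 22.28 = 57.16.
Equity weight = 30.53/57.16 = 0.5341.
Preferred weight = 4.35/57.16 = 0.0761.
Private placement notes weight = 22.28/57.16 = 0.3898.
Debt contribution = 0.3898 × 7.1% × (1 − 0%) = 2.7675%.
Preferred contribution = 0.0761 × 4.29% = 0.3265%.
Required equity contribution = 12.14% − 3.0939% = 9.0461%.
Re = 9.0461% / 0.5341 = 16.9366%.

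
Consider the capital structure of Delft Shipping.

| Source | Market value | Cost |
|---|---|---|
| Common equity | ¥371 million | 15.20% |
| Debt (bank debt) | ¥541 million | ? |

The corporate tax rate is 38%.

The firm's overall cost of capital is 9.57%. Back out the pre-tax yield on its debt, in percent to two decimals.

Total capital V = 371 + 541 = 912.
Equity weight = 371/912 = 0.4068.
Bank debt weight = 541/912 = 0.5932.
Equity contribution = 0.4068 × 15.2% = 6.1833%.
Remaining for debt = 9.57% − 6.1833% = 3.3867%.
Rd × (1 − 38%) × 0.5932 = 3.3867%  ⇒  Rd = 9.2083%.

9.21%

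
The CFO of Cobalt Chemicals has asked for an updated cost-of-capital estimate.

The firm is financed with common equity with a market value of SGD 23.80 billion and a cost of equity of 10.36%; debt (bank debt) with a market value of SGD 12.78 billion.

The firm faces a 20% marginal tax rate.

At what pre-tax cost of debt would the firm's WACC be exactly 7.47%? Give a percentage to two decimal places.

Total capital V = 23.8 + 12.78 = 36.58.
Equity weight = 23.8/36.58 = 0.6506.
Bank debt weight = 12.78/36.58 = 0.3494.
Equity contribution = 0.6506 × 10.36% = 6.7405%.
Remaining for debt = 7.47% − 6.7405% = 0.7295%.
Rd × (1 − 20%) × 0.3494 = 0.7295%  ⇒  Rd = 2.6100%.

2.61%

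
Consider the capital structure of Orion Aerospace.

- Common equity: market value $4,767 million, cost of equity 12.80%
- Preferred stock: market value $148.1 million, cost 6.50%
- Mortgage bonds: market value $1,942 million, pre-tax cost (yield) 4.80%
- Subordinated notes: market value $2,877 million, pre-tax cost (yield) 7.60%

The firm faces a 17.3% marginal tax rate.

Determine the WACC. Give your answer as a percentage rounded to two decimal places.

9.02%

Total capital V = 4767 + 148.1 + 1942 + 2877 = 9734.1.
Equity: weight = 4767/9734.1 = 0.4897; cost = 12.8%.
Preferred: weight = 148.1/9734.1 = 0.0152; cost = 6.5%.
Mortgage bonds: weight = 1942/9734.1 = 0.1995; after-tax cost = 4.8% × (1 − 17.3%) = 3.9696%.
Subordinated notes: weight = 2877/9734.1 = 0.2956; after-tax cost = 7.6% × (1 − 17.3%) = 6.2852%.
WACC = 0.4897 × 12.8000% + 0.0152 × 6.5000% + 0.1995 × 3.9696% + 0.2956 × 6.2852% = 9.0169%.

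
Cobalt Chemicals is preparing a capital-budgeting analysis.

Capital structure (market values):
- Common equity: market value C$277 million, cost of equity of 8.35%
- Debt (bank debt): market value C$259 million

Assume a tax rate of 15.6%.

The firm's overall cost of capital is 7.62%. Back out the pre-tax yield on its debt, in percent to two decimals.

Total capital V = 277 + 259 = 536.
Equity weight = 277/536 = 0.5168.
Bank debt weight = 259/536 = 0.4832.
Equity contribution = 0.5168 × 8.35% = 4.3152%.
Remaining for debt = 7.62% − 4.3152% = 3.3048%.
Rd × (1 − 15.6%) × 0.4832 = 3.3048%  ⇒  Rd = 8.1034%.

8.10%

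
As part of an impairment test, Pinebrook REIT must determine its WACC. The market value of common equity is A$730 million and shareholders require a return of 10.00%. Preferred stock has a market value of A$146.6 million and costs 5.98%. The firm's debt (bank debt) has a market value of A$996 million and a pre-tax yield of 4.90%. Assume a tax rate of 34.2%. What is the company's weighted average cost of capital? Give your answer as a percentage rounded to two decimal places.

Total capital V = 730 + 146.6 + 996 = 1872.6.
Equity: weight = 730/1872.6 = 0.3898; cost = 10%.
Preferred: weight = 146.6/1872.6 = 0.0783; cost = 5.98%.
Bank debt: weight = 996/1872.6 = 0.5319; after-tax cost = 4.9% × (1 − 34.2%) = 3.2242%.
WACC = 0.3898 × 10.0000% + 0.0783 × 5.9800% + 0.5319 × 3.2242% = 6.0814%.

6.08%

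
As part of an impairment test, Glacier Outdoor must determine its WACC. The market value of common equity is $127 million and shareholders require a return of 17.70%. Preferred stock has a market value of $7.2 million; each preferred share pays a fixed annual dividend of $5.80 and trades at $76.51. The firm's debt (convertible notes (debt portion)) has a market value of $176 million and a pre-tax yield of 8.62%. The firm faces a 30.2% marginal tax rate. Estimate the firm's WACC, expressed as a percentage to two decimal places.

10.84%

Cost of preferred: Rp = 5.8 / 76.51 = 7.5807%.
Total capital V = 127 + 7.2 + 176 = 310.2.
Equity: weight = 127/310.2 = 0.4094; cost = 17.7%.
Preferred: weight = 7.2/310.2 = 0.0232; cost = 7.5807%.
Convertible notes (debt portion): weight = 176/310.2 = 0.5674; after-tax cost = 8.62% × (1 − 30.2%) = 6.0168%.
WACC = 0.4094 × 17.7000% + 0.0232 × 7.5807% + 0.5674 × 6.0168% = 10.8363%.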